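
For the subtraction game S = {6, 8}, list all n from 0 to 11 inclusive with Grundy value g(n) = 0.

0, 1, 2, 3, 4, 5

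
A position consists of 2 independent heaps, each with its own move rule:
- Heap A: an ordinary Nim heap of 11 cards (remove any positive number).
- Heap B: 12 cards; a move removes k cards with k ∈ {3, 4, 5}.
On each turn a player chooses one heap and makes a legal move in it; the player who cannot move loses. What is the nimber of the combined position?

10

Heap A is a plain Nim heap of size 11, so its Grundy value is 11.
Build the Grundy sequence for heap B with g(k) = mex{g(k−s) : s ∈ {3, 4, 5}, s ≤ k}:
g(0) = mex{} = 0
g(1) = mex{} = 0
g(2) = mex{} = 0
g(3) = mex{0} = 1
g(4) = mex{0} = 1
g(5) = mex{0} = 1
g(6) = mex{0,1} = 2
g(7) = mex{0,1} = 2
g(8) = mex{1} = 0
g(9) = mex{1,2} = 0
g(10) = mex{1,2} = 0
g(11) = mex{0,2} = 1
g(12) = mex{0,2} = 1
So g(12) = 1.
By the Sprague-Grundy theorem, the Grundy value of a sum of independent games is the XOR of the component values.
Combined value = 11 XOR 1 = 10.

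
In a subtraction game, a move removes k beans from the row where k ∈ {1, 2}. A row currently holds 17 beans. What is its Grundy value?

2

Grundy values for subtraction set {1, 2}:
k:     0  1  2  3  4  5  6  7  8  9 10 11 12 13 14 15 16 17
g(k):  0  1  2  0  1  2  0  1  2  0  1  2  0  1  2  0  1  2
So g(17) = 2.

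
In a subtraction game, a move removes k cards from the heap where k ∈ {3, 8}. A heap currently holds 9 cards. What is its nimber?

Grundy values for subtraction set {3, 8}:
k:     0  1  2  3  4  5  6  7  8  9
g(k):  0  0  0  1  1  1  0  0  2  1
So g(9) = 1.

1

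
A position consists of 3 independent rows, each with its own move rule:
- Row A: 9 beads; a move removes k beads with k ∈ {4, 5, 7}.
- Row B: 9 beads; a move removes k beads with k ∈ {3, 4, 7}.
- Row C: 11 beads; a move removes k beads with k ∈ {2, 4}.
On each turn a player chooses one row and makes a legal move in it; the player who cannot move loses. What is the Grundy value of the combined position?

3

Grundy values for row A (subtraction set {4, 5, 7}):
k:     0  1  2  3  4  5  6  7  8  9
g(k):  0  0  0  0  1  1  1  1  2  2
So g(9) = 2.
For row B, compute g(0), g(1), … with moves {3, 4, 7}:
g(0) = mex{} = 0
g(1) = mex{} = 0
g(2) = mex{} = 0
g(3) = mex{0} = 1
g(4) = mex{0} = 1
g(5) = mex{0} = 1
g(6) = mex{0,1} = 2
g(7) = mex{0,1} = 2
g(8) = mex{0,1} = 2
g(9) = mex{0,1,2} = 3
So g(9) = 3.
Build the Grundy sequence for row C with g(k) = mex{g(k−s) : s ∈ {2, 4}, s ≤ k}:
g(0) = mex{} = 0
g(1) = mex{} = 0
g(2) = mex{0} = 1
g(3) = mex{0} = 1
g(4) = mex{0,1} = 2
g(5) = mex{0,1} = 2
g(6) = mex{1,2} = 0
g(7) = mex{1,2} = 0
g(8) = mex{0,2} = 1
g(9) = mex{0,2} = 1
g(10) = mex{0,1} = 2
g(11) = mex{0,1} = 2
So g(11) = 2.
By the Sprague-Grundy theorem, the Grundy value of a sum of independent games is the XOR of the component values.
Combined value = 2 ⊕ 3 ⊕ 2 = 3.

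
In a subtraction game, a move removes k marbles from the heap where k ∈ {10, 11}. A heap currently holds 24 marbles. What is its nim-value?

Build the Grundy sequence with g(k) = mex{g(k−s) : s ∈ {10, 11}, s ≤ k}:
k:     0  1  2  3  4  5  6  7  8  9 10 11 12 13 14 15 16 17 18 19 20 21 22 23 24
g(k):  0  0  0  0  0  0  0  0  0  0  1  1  1  1  1  1  1  1  1  1  2  0  0  0  0
So g(24) = 0.

0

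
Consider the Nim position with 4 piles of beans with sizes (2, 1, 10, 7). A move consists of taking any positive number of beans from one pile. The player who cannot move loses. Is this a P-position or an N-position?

N-position

Nim-sum: 2 XOR 1 XOR 10 XOR 7 = 14.
The nim-sum is 14 ≠ 0, so this is an N-position: the player to move can win.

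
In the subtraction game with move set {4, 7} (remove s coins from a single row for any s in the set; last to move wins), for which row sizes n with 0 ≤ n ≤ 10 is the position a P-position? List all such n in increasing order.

0, 1, 2, 3

Grundy values for subtraction set {4, 7}:
k:     0  1  2  3  4  5  6  7  8  9 10
g(k):  0  0  0  0  1  1  1  1  2  2  2
The P-positions (g = 0) in 0..10 are 0, 1, 2, 3.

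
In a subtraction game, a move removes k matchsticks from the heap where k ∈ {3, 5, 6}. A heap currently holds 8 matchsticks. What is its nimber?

2

Compute g(0), g(1), … for moves {3, 5, 6}:
k:     0  1  2  3  4  5  6  7  8
g(k):  0  0  0  1  1  1  2  2  2
So g(8) = 2.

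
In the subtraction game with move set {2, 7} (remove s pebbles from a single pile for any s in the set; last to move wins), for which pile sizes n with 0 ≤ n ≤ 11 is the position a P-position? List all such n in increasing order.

Grundy values for subtraction set {2, 7}:
k:     0  1  2  3  4  5  6  7  8  9 10 11
g(k):  0  0  1  1  0  0  1  1  2  0  0  1
The P-positions (g = 0) in 0..11 are 0, 1, 4, 5, 9, 10.

0, 1, 4, 5, 9, 10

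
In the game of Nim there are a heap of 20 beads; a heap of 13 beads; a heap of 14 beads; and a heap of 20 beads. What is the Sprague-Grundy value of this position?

Nim-sum: 20 ^ 13 ^ 14 ^ 20 = 3.

3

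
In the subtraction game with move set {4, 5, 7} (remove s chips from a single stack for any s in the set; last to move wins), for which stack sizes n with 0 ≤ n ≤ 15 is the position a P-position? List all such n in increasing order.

0, 1, 2, 3, 11, 12, 13, 14

Build the Grundy sequence with g(k) = mex{g(k−s) : s ∈ {4, 5, 7}, s ≤ k}:
k:     0  1  2  3  4  5  6  7  8  9 10 11 12 13 14 15
g(k):  0  0  0  0  1  1  1  1  2  2  2  0  0  0  0  1
The P-positions (g = 0) in 0..15 are 0, 1, 2, 3, 11, 12, 13, 14.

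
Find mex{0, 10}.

0 is in the set but 1 is not, so the mex is 1.

1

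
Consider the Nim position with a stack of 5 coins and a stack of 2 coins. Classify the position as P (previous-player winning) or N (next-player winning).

Compute the nim-sum pairwise:
5 XOR 2 = 7
The nim-sum is 7 ≠ 0, so this is an N-position: the player to move can win.

N-position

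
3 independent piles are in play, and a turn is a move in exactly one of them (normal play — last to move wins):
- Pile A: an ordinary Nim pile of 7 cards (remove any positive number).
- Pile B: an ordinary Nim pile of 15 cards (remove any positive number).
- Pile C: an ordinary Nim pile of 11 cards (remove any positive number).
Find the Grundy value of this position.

Pile A is a plain Nim pile of size 7, so its Grundy value is 7.
Pile B is a plain Nim pile of size 15, so its Grundy value is 15.
Pile C is a plain Nim pile of size 11, so its Grundy value is 11.
By the Sprague-Grundy theorem, the Grundy value of a sum of independent games is the XOR of the component values.
Combined value = 7 XOR 15 XOR 11 = 3.

3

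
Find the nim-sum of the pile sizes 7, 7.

0

Nim-sum: 7 XOR 7 = 0.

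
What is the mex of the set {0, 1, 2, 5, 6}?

The values 0, 1, 2 are all present; 3 is the first non-negative integer missing from the set.

3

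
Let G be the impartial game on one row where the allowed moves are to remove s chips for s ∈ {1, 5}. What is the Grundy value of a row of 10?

Build the Grundy sequence with g(k) = mex{g(k−s) : s ∈ {1, 5}, s ≤ k}:
k:     0  1  2  3  4  5  6  7  8  9 10
g(k):  0  1  0  1  0  1  0  1  0  1  0
So g(10) = 0.

0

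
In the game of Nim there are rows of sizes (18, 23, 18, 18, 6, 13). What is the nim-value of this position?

14

Compute the nim-sum pairwise:
18 ⊕ 23 = 5
5 ⊕ 18 = 23
23 ⊕ 18 = 5
5 ⊕ 6 = 3
3 ⊕ 13 = 14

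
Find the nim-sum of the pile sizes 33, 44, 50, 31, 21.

Write each in binary and XOR column by column:
  100001  (33)
  101100  (44)
  110010  (50)
  011111  (31)
  010101  (21)
  ------
  110101  (53)

53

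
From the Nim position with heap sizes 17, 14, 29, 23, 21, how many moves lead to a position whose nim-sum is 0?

Nim-sum: 17 ⊕ 14 ⊕ 29 ⊕ 23 ⊕ 21 = 0.
The nim-sum is already 0, so every move leaves a nonzero nim-sum — there are no winning moves.

0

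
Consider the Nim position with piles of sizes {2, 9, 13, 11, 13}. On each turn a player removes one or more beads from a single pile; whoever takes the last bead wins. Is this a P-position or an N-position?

P-position

Nim-sum: 2 ^ 9 ^ 13 ^ 11 ^ 13 = 0.
The nim-sum is 0, so this is a P-position: the player to move is in a losing position under optimal play.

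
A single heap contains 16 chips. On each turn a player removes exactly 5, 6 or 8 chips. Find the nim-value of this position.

Compute g(0), g(1), … for moves {5, 6, 8}:
k:     0  1  2  3  4  5  6  7  8  9 10 11 12 13 14 15 16
g(k):  0  0  0  0  0  1  1  1  1  1  2  2  2  0  0  0  0
So g(16) = 0.

0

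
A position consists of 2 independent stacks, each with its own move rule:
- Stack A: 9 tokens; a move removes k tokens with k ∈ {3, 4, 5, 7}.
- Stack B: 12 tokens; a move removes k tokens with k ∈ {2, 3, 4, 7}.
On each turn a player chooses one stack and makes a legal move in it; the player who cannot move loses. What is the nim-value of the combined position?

For stack A, compute g(0), g(1), … with moves {3, 4, 5, 7}:
g(0) = mex{} = 0
g(1) = mex{} = 0
g(2) = mex{} = 0
g(3) = mex{0} = 1
g(4) = mex{0} = 1
g(5) = mex{0} = 1
g(6) = mex{0,1} = 2
g(7) = mex{0,1} = 2
g(8) = mex{0,1} = 2
g(9) = mex{0,1,2} = 3
So g(9) = 3.
Grundy values for stack B (subtraction set {2, 3, 4, 7}):
g(0) = mex{} = 0
g(1) = mex{} = 0
g(2) = mex{0} = 1
g(3) = mex{0} = 1
g(4) = mex{0,1} = 2
g(5) = mex{0,1} = 2
g(6) = mex{1,2} = 0
g(7) = mex{0,1,2} = 3
g(8) = mex{0,2} = 1
g(9) = mex{0,1,2,3} = 4
g(10) = mex{0,1,3} = 2
g(11) = mex{1,2,3,4} = 0
g(12) = mex{1,2,4} = 0
So g(12) = 0.
By the Sprague-Grundy theorem, the Grundy value of a sum of independent games is the XOR of the component values.
Combined value = 3 ⊕ 0 = 3.

3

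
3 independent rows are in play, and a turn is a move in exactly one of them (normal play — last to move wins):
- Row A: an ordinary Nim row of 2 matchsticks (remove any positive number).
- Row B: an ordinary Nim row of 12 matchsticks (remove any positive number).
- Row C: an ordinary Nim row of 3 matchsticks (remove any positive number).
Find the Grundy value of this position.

13

Row A is a plain Nim row of size 2, so its Grundy value is 2.
Row B is a plain Nim row of size 12, so its Grundy value is 12.
Row C is a plain Nim row of size 3, so its Grundy value is 3.
By the Sprague-Grundy theorem, the Grundy value of a sum of independent games is the XOR of the component values.
Combined value = 2 ⊕ 12 ⊕ 3 = 13.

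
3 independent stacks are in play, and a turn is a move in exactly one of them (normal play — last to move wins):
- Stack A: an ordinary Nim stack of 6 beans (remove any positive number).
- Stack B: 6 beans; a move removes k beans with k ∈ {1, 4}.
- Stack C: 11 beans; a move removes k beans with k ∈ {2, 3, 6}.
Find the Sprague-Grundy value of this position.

6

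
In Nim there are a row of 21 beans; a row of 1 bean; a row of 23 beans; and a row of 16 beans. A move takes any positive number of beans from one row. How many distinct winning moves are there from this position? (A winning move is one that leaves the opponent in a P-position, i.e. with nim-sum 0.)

Compute the nim-sum pairwise:
21 ⊕ 1 = 20
20 ⊕ 23 = 3
3 ⊕ 16 = 19
The overall nim-sum is X = 19. A row of size p has a winning move iff p XOR X < p (reduce it to p XOR X).
  21: 21 XOR 19 = 6 < 21 — winning move (to 6).
  1: 1 XOR 19 = 18 ≥ 1 — no move.
  23: 23 XOR 19 = 4 < 23 — winning move (to 4).
  16: 16 XOR 19 = 3 < 16 — winning move (to 3).
That gives 3 winning moves.

3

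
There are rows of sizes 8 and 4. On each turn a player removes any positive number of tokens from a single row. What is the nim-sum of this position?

12

Bitwise XOR of the heap sizes:
  1000  (8)
  0100  (4)
  ----
  1100  (12)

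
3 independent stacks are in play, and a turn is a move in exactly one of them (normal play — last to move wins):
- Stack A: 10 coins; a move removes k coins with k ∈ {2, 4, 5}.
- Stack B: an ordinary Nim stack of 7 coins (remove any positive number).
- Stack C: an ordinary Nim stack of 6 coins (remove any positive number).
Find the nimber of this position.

0

For stack A, compute g(0), g(1), … with moves {2, 4, 5}:
g(0) = mex{} = 0
g(1) = mex{} = 0
g(2) = mex{0} = 1
g(3) = mex{0} = 1
g(4) = mex{0,1} = 2
g(5) = mex{0,1} = 2
g(6) = mex{0,1,2} = 3
g(7) = mex{1,2} = 0
g(8) = mex{1,2,3} = 0
g(9) = mex{0,2} = 1
g(10) = mex{0,2,3} = 1
So g(10) = 1.
Stack B is a plain Nim stack of size 7, so its Grundy value is 7.
Stack C is a plain Nim stack of size 6, so its Grundy value is 6.
The value of a disjunctive sum is the nim-sum of the parts.
Combined value = 1 XOR 7 XOR 6 = 0.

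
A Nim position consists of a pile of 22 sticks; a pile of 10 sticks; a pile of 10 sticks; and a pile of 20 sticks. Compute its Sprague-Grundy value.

2

Bitwise XOR of the heap sizes:
  10110  (22)
  01010  (10)
  01010  (10)
  10100  (20)
  -----
  00010  (2)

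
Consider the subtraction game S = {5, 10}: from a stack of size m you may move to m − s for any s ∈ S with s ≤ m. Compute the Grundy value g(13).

2

Grundy values for subtraction set {5, 10}:
g(0) = mex{} = 0
g(1) = mex{} = 0
g(2) = mex{} = 0
g(3) = mex{} = 0
g(4) = mex{} = 0
g(5) = mex{0} = 1
g(6) = mex{0} = 1
g(7) = mex{0} = 1
g(8) = mex{0} = 1
g(9) = mex{0} = 1
g(10) = mex{0,1} = 2
g(11) = mex{0,1} = 2
g(12) = mex{0,1} = 2
g(13) = mex{0,1} = 2
So g(13) = 2.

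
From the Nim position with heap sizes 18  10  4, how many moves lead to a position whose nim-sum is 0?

1

Write each in binary and XOR column by column:
  10010  (18)
  01010  (10)
  00100  (4)
  -----
  11100  (28)
The overall nim-sum is X = 28. A heap of size p has a winning move iff p XOR X < p (reduce it to p XOR X).
  18: 18 XOR 28 = 14 < 18 — winning move (to 14).
  10: 10 XOR 28 = 22 ≥ 10 — no move.
  4: 4 XOR 28 = 24 ≥ 4 — no move.
That gives 1 winning move.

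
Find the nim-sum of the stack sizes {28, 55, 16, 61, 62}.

56

Bitwise XOR of the heap sizes:
  011100  (28)
  110111  (55)
  010000  (16)
  111101  (61)
  111110  (62)
  ------
  111000  (56)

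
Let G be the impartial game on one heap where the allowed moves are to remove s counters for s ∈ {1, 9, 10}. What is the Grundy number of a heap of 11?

3

Compute g(0), g(1), … for moves {1, 9, 10}:
g(0) = mex{} = 0
g(1) = mex{0} = 1
g(2) = mex{1} = 0
g(3) = mex{0} = 1
g(4) = mex{1} = 0
g(5) = mex{0} = 1
g(6) = mex{1} = 0
g(7) = mex{0} = 1
g(8) = mex{1} = 0
g(9) = mex{0} = 1
g(10) = mex{0,1} = 2
g(11) = mex{0,1,2} = 3
So g(11) = 3.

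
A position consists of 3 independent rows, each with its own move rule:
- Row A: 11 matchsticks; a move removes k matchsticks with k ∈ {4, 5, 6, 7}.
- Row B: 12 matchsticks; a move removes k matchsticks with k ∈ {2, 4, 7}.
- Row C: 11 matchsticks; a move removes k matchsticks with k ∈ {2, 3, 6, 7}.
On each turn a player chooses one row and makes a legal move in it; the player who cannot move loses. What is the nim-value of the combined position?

1

For row A, compute g(0), g(1), … with moves {4, 5, 6, 7}:
k:     0  1  2  3  4  5  6  7  8  9 10 11
g(k):  0  0  0  0  1  1  1  1  2  2  2  0
So g(11) = 0.
Build the Grundy sequence for row B with g(k) = mex{g(k−s) : s ∈ {2, 4, 7}, s ≤ k}:
g(0) = mex{} = 0
g(1) = mex{} = 0
g(2) = mex{0} = 1
g(3) = mex{0} = 1
g(4) = mex{0,1} = 2
g(5) = mex{0,1} = 2
g(6) = mex{1,2} = 0
g(7) = mex{0,1,2} = 3
g(8) = mex{0,2} = 1
g(9) = mex{1,2,3} = 0
g(10) = mex{0,1} = 2
g(11) = mex{0,2,3} = 1
g(12) = mex{1,2} = 0
So g(12) = 0.
Grundy values for row C (subtraction set {2, 3, 6, 7}):
g(0) = mex{} = 0
g(1) = mex{} = 0
g(2) = mex{0} = 1
g(3) = mex{0} = 1
g(4) = mex{0,1} = 2
g(5) = mex{1} = 0
g(6) = mex{0,1,2} = 3
g(7) = mex{0,2} = 1
g(8) = mex{0,1,3} = 2
g(9) = mex{1,3} = 0
g(10) = mex{1,2} = 0
g(11) = mex{0,2} = 1
So g(11) = 1.
By the Sprague-Grundy theorem, the Grundy value of a sum of independent games is the XOR of the component values.
Combined value = 0 XOR 0 XOR 1 = 1.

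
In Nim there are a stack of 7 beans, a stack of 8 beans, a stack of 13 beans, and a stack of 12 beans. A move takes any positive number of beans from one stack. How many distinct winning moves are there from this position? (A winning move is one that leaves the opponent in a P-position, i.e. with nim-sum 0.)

Nim-sum: 7 ^ 8 ^ 13 ^ 12 = 14.
The overall nim-sum is X = 14. A stack of size p has a winning move iff p XOR X < p (reduce it to p XOR X).
  7: 7 XOR 14 = 9 ≥ 7 — no move.
  8: 8 XOR 14 = 6 < 8 — winning move (to 6).
  13: 13 XOR 14 = 3 < 13 — winning move (to 3).
  12: 12 XOR 14 = 2 < 12 — winning move (to 2).
That gives 3 winning moves.

3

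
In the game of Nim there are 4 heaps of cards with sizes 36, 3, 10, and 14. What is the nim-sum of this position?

Nim-sum: 36 ⊕ 3 ⊕ 10 ⊕ 14 = 35.

35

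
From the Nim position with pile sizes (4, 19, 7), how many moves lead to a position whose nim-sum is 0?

1

Nim-sum: 4 ⊕ 19 ⊕ 7 = 16.
The overall nim-sum is X = 16. A pile of size p has a winning move iff p XOR X < p (reduce it to p XOR X).
  4: 4 XOR 16 = 20 ≥ 4 — no move.
  19: 19 XOR 16 = 3 < 19 — winning move (to 3).
  7: 7 XOR 16 = 23 ≥ 7 — no move.
That gives 1 winning move.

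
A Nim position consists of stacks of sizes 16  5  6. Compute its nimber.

19

Compute the nim-sum pairwise:
16 ^ 5 = 21
21 ^ 6 = 19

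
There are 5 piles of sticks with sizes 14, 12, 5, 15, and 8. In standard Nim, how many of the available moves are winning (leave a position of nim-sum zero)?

Nim-sum: 14 XOR 12 XOR 5 XOR 15 XOR 8 = 0.
The nim-sum is already 0, so every move leaves a nonzero nim-sum — there are no winning moves.

0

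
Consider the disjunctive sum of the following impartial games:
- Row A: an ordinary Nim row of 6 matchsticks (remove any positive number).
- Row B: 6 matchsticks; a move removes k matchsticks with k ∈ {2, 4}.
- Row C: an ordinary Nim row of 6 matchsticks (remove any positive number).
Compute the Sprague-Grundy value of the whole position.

0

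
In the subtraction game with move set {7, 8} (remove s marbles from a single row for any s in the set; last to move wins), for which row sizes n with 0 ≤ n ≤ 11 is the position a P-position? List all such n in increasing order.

0, 1, 2, 3, 4, 5, 6

Grundy values for subtraction set {7, 8}:
k:     0  1  2  3  4  5  6  7  8  9 10 11
g(k):  0  0  0  0  0  0  0  1  1  1  1  1
The P-positions (g = 0) in 0..11 are 0, 1, 2, 3, 4, 5, 6.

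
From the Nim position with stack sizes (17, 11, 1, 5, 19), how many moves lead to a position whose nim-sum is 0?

Compute the nim-sum pairwise:
17 XOR 11 = 26
26 XOR 1 = 27
27 XOR 5 = 30
30 XOR 19 = 13
The overall nim-sum is X = 13. A stack of size p has a winning move iff p XOR X < p (reduce it to p XOR X).
  17: 17 XOR 13 = 28 ≥ 17 — no move.
  11: 11 XOR 13 = 6 < 11 — winning move (to 6).
  1: 1 XOR 13 = 12 ≥ 1 — no move.
  5: 5 XOR 13 = 8 ≥ 5 — no move.
  19: 19 XOR 13 = 30 ≥ 19 — no move.
That gives 1 winning move.

1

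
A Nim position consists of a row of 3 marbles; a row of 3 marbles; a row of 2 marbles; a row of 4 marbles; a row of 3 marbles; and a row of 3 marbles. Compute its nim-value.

Nim-sum: 3 ^ 3 ^ 2 ^ 4 ^ 3 ^ 3 = 6.

6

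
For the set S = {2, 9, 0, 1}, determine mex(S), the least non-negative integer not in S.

The values 0, 1, 2 are all present; 3 is the first non-negative integer missing from the set.

3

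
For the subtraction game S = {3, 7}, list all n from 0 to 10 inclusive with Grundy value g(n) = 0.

Build the Grundy sequence with g(k) = mex{g(k−s) : s ∈ {3, 7}, s ≤ k}:
k:     0  1  2  3  4  5  6  7  8  9 10
g(k):  0  0  0  1  1  1  0  2  2  1  0
The P-positions (g = 0) in 0..10 are 0, 1, 2, 6, 10.

0, 1, 2, 6, 10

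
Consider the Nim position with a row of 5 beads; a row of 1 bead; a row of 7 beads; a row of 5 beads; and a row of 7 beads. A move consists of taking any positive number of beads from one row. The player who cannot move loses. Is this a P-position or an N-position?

Compute the nim-sum pairwise:
5 ⊕ 1 = 4
4 ⊕ 7 = 3
3 ⊕ 5 = 6
6 ⊕ 7 = 1
The nim-sum is 1 ≠ 0, so this is an N-position: the player to move can win.

N-position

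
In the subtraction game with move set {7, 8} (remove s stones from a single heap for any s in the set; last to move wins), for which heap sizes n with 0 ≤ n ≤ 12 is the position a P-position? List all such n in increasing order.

0, 1, 2, 3, 4, 5, 6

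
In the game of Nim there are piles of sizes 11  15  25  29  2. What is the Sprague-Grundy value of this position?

2

Bitwise XOR of the heap sizes:
  01011  (11)
  01111  (15)
  11001  (25)
  11101  (29)
  00010  (2)
  -----
  00010  (2)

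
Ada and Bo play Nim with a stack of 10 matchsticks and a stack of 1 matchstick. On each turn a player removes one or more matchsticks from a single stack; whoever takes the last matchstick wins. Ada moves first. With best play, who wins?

Nim-sum: 10 ^ 1 = 11.
The nim-sum is 11 ≠ 0, so this is an N-position: the player to move can win; Ada has a winning move.

Ada wins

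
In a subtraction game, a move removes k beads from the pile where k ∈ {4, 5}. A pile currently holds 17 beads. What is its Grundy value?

2

Build the Grundy sequence with g(k) = mex{g(k−s) : s ∈ {4, 5}, s ≤ k}:
k:     0  1  2  3  4  5  6  7  8  9 10 11 12 13 14 15 16 17
g(k):  0  0  0  0  1  1  1  1  2  0  0  0  0  1  1  1  1  2
So g(17) = 2.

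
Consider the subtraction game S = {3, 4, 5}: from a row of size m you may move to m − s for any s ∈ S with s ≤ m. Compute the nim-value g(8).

Build the Grundy sequence with g(k) = mex{g(k−s) : s ∈ {3, 4, 5}, s ≤ k}:
g(0) = mex{} = 0
g(1) = mex{} = 0
g(2) = mex{} = 0
g(3) = mex{0} = 1
g(4) = mex{0} = 1
g(5) = mex{0} = 1
g(6) = mex{0,1} = 2
g(7) = mex{0,1} = 2
g(8) = mex{1} = 0
So g(8) = 0.

0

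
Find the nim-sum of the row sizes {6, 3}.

Nim-sum: 6 XOR 3 = 5.

5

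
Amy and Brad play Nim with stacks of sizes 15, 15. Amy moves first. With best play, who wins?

Compute the nim-sum pairwise:
15 ^ 15 = 0
The nim-sum is 0, so this is a P-position: the player to move is in a losing position under optimal play; Amy is about to move from it and so loses — Brad wins.

Brad wins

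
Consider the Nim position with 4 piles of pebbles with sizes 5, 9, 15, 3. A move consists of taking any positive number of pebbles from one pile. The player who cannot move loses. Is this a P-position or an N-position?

P-position

Compute the nim-sum pairwise:
5 ^ 9 = 12
12 ^ 15 = 3
3 ^ 3 = 0
The nim-sum is 0, so this is a P-position: the player to move is in a losing position under optimal play.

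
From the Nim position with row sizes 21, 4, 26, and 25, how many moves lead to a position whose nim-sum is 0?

Compute the nim-sum pairwise:
21 XOR 4 = 17
17 XOR 26 = 11
11 XOR 25 = 18
The overall nim-sum is X = 18. A row of size p has a winning move iff p XOR X < p (reduce it to p XOR X).
  21: 21 XOR 18 = 7 < 21 — winning move (to 7).
  4: 4 XOR 18 = 22 ≥ 4 — no move.
  26: 26 XOR 18 = 8 < 26 — winning move (to 8).
  25: 25 XOR 18 = 11 < 25 — winning move (to 11).
That gives 3 winning moves.

3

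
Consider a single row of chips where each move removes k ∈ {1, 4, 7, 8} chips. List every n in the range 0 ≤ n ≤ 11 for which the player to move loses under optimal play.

0, 2, 5, 11

Build the Grundy sequence with g(k) = mex{g(k−s) : s ∈ {1, 4, 7, 8}, s ≤ k}:
k:     0  1  2  3  4  5  6  7  8  9 10 11
g(k):  0  1  0  1  2  0  1  2  3  2  3  0
The P-positions (g = 0) in 0..11 are 0, 2, 5, 11.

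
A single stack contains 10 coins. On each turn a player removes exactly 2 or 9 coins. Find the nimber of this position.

Compute g(0), g(1), … for moves {2, 9}:
k:     0  1  2  3  4  5  6  7  8  9 10
g(k):  0  0  1  1  0  0  1  1  0  2  1
So g(10) = 1.

1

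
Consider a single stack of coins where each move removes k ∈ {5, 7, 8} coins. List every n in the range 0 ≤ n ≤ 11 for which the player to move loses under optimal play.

0, 1, 2, 3, 4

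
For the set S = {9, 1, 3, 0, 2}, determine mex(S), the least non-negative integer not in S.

4

The values 0, 1, 2, 3 are all present; 4 is the first non-negative integer missing from the set.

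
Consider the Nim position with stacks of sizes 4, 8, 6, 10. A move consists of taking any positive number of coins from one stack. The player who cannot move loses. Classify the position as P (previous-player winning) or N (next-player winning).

Bitwise XOR of the heap sizes:
  0100  (4)
  1000  (8)
  0110  (6)
  1010  (10)
  ----
  0000  (0)
The nim-sum is 0, so this is a P-position: the player to move is in a losing position under optimal play.

P-position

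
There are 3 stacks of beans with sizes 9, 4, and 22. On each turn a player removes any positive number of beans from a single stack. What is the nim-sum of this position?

Write each in binary and XOR column by column:
  01001  (9)
  00100  (4)
  10110  (22)
  -----
  11011  (27)

27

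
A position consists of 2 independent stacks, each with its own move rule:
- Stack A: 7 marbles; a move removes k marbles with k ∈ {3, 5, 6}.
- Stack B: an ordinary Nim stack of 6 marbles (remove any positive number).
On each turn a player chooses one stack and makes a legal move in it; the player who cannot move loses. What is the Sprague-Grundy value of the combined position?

4

Build the Grundy sequence for stack A with g(k) = mex{g(k−s) : s ∈ {3, 5, 6}, s ≤ k}:
g(0) = mex{} = 0
g(1) = mex{} = 0
g(2) = mex{} = 0
g(3) = mex{0} = 1
g(4) = mex{0} = 1
g(5) = mex{0} = 1
g(6) = mex{0,1} = 2
g(7) = mex{0,1} = 2
So g(7) = 2.
Stack B is a plain Nim stack of size 6, so its Grundy value is 6.
By the Sprague-Grundy theorem, the Grundy value of a sum of independent games is the XOR of the component values.
Combined value = 2 XOR 6 = 4.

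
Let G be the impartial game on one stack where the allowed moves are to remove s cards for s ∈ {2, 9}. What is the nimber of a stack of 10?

Grundy values for subtraction set {2, 9}:
k:     0  1  2  3  4  5  6  7  8  9 10
g(k):  0  0  1  1  0  0  1  1  0  2  1
So g(10) = 1.

1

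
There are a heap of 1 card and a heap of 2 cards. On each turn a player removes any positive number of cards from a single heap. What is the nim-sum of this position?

3

Compute the nim-sum pairwise:
1 ⊕ 2 = 3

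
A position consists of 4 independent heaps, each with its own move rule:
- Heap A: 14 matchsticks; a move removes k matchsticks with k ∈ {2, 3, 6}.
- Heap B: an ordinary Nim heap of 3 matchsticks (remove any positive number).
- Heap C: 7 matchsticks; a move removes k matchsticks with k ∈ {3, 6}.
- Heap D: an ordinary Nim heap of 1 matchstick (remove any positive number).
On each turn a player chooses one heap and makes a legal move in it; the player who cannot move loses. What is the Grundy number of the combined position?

0

For heap A, compute g(0), g(1), … with moves {2, 3, 6}:
g(0) = mex{} = 0
g(1) = mex{} = 0
g(2) = mex{0} = 1
g(3) = mex{0} = 1
g(4) = mex{0,1} = 2
g(5) = mex{1} = 0
g(6) = mex{0,1,2} = 3
g(7) = mex{0,2} = 1
g(8) = mex{0,1,3} = 2
g(9) = mex{1,3} = 0
g(10) = mex{1,2} = 0
g(11) = mex{0,2} = 1
g(12) = mex{0,3} = 1
g(13) = mex{0,1} = 2
g(14) = mex{1,2} = 0
So g(14) = 0.
Heap B is a plain Nim heap of size 3, so its Grundy value is 3.
Build the Grundy sequence for heap C with g(k) = mex{g(k−s) : s ∈ {3, 6}, s ≤ k}:
k:     0  1  2  3  4  5  6  7
g(k):  0  0  0  1  1  1  2  2
So g(7) = 2.
Heap D is a plain Nim heap of size 1, so its Grundy value is 1.
The value of a disjunctive sum is the nim-sum of the parts.
Combined value = 0 ⊕ 3 ⊕ 2 ⊕ 1 = 0.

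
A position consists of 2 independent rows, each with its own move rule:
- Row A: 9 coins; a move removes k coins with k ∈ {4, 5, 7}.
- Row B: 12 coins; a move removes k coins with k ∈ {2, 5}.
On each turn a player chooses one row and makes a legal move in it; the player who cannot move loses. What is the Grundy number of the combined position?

0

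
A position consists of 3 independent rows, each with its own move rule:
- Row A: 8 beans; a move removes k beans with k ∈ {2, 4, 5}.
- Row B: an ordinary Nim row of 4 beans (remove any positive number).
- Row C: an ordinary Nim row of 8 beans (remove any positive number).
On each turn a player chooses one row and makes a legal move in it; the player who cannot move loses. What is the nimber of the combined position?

12

Build the Grundy sequence for row A with g(k) = mex{g(k−s) : s ∈ {2, 4, 5}, s ≤ k}:
k:     0  1  2  3  4  5  6  7  8
g(k):  0  0  1  1  2  2  3  0  0
So g(8) = 0.
Row B is a plain Nim row of size 4, so its Grundy value is 4.
Row C is a plain Nim row of size 8, so its Grundy value is 8.
The value of a disjunctive sum is the nim-sum of the parts.
Combined value = 0 ⊕ 4 ⊕ 8 = 12.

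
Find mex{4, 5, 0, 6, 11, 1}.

The values 0, 1 are all present; 2 is the first non-negative integer missing from the set.

2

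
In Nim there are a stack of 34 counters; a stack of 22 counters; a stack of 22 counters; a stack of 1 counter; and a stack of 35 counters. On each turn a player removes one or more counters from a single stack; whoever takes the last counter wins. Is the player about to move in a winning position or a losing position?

Losing position

Write each in binary and XOR column by column:
  100010  (34)
  010110  (22)
  010110  (22)
  000001  (1)
  100011  (35)
  ------
  000000  (0)
The nim-sum is 0, so this is a P-position: the player to move is in a losing position under optimal play.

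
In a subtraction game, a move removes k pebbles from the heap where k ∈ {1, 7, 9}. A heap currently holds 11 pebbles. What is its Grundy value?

1

Build the Grundy sequence with g(k) = mex{g(k−s) : s ∈ {1, 7, 9}, s ≤ k}:
k:     0  1  2  3  4  5  6  7  8  9 10 11
g(k):  0  1  0  1  0  1  0  1  0  1  0  1
So g(11) = 1.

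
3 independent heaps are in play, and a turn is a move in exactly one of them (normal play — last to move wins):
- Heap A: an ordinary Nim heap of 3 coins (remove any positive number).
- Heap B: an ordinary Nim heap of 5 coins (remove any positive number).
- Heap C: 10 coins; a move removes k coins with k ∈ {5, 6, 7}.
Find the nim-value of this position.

4

Heap A is a plain Nim heap of size 3, so its Grundy value is 3.
Heap B is a plain Nim heap of size 5, so its Grundy value is 5.
Build the Grundy sequence for heap C with g(k) = mex{g(k−s) : s ∈ {5, 6, 7}, s ≤ k}:
g(0) = mex{} = 0
g(1) = mex{} = 0
g(2) = mex{} = 0
g(3) = mex{} = 0
g(4) = mex{} = 0
g(5) = mex{0} = 1
g(6) = mex{0} = 1
g(7) = mex{0} = 1
g(8) = mex{0} = 1
g(9) = mex{0} = 1
g(10) = mex{0,1} = 2
So g(10) = 2.
The value of a disjunctive sum is the nim-sum of the parts.
Combined value = 3 XOR 5 XOR 2 = 4.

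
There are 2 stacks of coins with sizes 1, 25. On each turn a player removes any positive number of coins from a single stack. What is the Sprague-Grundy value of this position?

Compute the nim-sum pairwise:
1 XOR 25 = 24

24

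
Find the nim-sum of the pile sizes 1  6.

Compute the nim-sum pairwise:
1 XOR 6 = 7

7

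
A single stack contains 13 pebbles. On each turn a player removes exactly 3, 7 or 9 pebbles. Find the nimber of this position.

2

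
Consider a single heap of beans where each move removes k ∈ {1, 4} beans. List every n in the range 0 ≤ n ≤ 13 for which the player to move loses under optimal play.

0, 2, 5, 7, 10, 12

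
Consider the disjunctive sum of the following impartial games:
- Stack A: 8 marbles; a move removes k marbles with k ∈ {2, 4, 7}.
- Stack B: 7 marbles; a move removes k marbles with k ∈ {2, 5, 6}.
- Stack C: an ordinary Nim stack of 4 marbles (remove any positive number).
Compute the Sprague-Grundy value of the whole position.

6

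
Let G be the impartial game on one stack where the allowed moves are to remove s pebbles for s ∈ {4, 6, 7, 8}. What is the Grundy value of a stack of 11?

2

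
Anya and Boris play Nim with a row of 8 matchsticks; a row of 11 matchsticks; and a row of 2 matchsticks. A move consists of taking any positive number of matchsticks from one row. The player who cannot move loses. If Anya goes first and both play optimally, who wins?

Anya wins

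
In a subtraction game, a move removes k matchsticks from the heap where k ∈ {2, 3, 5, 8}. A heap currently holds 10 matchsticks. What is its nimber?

3

Build the Grundy sequence with g(k) = mex{g(k−s) : s ∈ {2, 3, 5, 8}, s ≤ k}:
k:     0  1  2  3  4  5  6  7  8  9 10
g(k):  0  0  1  1  2  2  3  0  4  1  3
So g(10) = 3.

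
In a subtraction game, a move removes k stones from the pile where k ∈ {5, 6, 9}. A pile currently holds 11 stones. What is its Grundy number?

Compute g(0), g(1), … for moves {5, 6, 9}:
k:     0  1  2  3  4  5  6  7  8  9 10 11
g(k):  0  0  0  0  0  1  1  1  1  1  2  2
So g(11) = 2.

2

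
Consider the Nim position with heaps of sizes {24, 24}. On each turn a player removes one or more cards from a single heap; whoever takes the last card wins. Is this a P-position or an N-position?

P-position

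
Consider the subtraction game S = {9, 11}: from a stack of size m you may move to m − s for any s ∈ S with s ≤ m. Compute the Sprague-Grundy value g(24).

0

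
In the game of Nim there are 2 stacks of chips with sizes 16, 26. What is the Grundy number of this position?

Nim-sum: 16 ^ 26 = 10.

10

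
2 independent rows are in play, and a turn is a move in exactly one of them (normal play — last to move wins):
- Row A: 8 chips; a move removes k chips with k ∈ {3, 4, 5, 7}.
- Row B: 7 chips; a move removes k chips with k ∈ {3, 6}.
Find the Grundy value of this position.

0

Grundy values for row A (subtraction set {3, 4, 5, 7}):
k:     0  1  2  3  4  5  6  7  8
g(k):  0  0  0  1  1  1  2  2  2
So g(8) = 2.
For row B, compute g(0), g(1), … with moves {3, 6}:
k:     0  1  2  3  4  5  6  7
g(k):  0  0  0  1  1  1  2  2
So g(7) = 2.
By the Sprague-Grundy theorem, the Grundy value of a sum of independent games is the XOR of the component values.
Combined value = 2 ⊕ 2 = 0.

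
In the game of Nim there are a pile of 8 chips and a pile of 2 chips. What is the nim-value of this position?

10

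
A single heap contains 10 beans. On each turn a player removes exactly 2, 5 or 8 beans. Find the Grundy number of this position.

Grundy values for subtraction set {2, 5, 8}:
g(0) = mex{} = 0
g(1) = mex{} = 0
g(2) = mex{0} = 1
g(3) = mex{0} = 1
g(4) = mex{1} = 0
g(5) = mex{0,1} = 2
g(6) = mex{0} = 1
g(7) = mex{1,2} = 0
g(8) = mex{0,1} = 2
g(9) = mex{0} = 1
g(10) = mex{1,2} = 0
So g(10) = 0.

0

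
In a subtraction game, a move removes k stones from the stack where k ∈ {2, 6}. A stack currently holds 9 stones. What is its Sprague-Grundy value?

0

Compute g(0), g(1), … for moves {2, 6}:
k:     0  1  2  3  4  5  6  7  8  9
g(k):  0  0  1  1  0  0  1  1  0  0
So g(9) = 0.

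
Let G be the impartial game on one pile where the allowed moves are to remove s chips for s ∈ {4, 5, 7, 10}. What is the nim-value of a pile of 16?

0

Grundy values for subtraction set {4, 5, 7, 10}:
k:     0  1  2  3  4  5  6  7  8  9 10 11 12 13 14 15 16
g(k):  0  0  0  0  1  1  1  1  2  2  2  2  3  3  0  0  0
So g(16) = 0.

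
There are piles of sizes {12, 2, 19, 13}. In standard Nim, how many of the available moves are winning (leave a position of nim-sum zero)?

1

Compute the nim-sum pairwise:
12 ⊕ 2 = 14
14 ⊕ 19 = 29
29 ⊕ 13 = 16
The overall nim-sum is X = 16. A pile of size p has a winning move iff p XOR X < p (reduce it to p XOR X).
  12: 12 XOR 16 = 28 ≥ 12 — no move.
  2: 2 XOR 16 = 18 ≥ 2 — no move.
  19: 19 XOR 16 = 3 < 19 — winning move (to 3).
  13: 13 XOR 16 = 29 ≥ 13 — no move.
That gives 1 winning move.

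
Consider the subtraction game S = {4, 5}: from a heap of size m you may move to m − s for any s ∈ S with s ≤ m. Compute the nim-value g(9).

Build the Grundy sequence with g(k) = mex{g(k−s) : s ∈ {4, 5}, s ≤ k}:
g(0) = mex{} = 0
g(1) = mex{} = 0
g(2) = mex{} = 0
g(3) = mex{} = 0
g(4) = mex{0} = 1
g(5) = mex{0} = 1
g(6) = mex{0} = 1
g(7) = mex{0} = 1
g(8) = mex{0,1} = 2
g(9) = mex{1} = 0
So g(9) = 0.

0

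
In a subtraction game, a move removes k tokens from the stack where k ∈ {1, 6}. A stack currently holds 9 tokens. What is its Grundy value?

0

Grundy values for subtraction set {1, 6}:
g(0) = mex{} = 0
g(1) = mex{0} = 1
g(2) = mex{1} = 0
g(3) = mex{0} = 1
g(4) = mex{1} = 0
g(5) = mex{0} = 1
g(6) = mex{0,1} = 2
g(7) = mex{1,2} = 0
g(8) = mex{0} = 1
g(9) = mex{1} = 0
So g(9) = 0.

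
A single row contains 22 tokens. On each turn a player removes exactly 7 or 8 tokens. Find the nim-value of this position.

1

Build the Grundy sequence with g(k) = mex{g(k−s) : s ∈ {7, 8}, s ≤ k}:
k:     0  1  2  3  4  5  6  7  8  9 10 11 12 13 14 15 16 17 18 19 20 21 22
g(k):  0  0  0  0  0  0  0  1  1  1  1  1  1  1  2  0  0  0  0  0  0  0  1
So g(22) = 1.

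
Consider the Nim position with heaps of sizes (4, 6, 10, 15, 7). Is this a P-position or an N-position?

Write each in binary and XOR column by column:
  0100  (4)
  0110  (6)
  1010  (10)
  1111  (15)
  0111  (7)
  ----
  0000  (0)
The nim-sum is 0, so this is a P-position: the player to move is in a losing position under optimal play.

P-position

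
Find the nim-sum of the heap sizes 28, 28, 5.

Write each in binary and XOR column by column:
  11100  (28)
  11100  (28)
  00101  (5)
  -----
  00101  (5)

5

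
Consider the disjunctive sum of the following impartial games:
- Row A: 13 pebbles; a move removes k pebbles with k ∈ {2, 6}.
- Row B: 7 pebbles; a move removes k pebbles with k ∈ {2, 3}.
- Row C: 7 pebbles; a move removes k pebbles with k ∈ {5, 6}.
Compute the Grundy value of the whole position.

Build the Grundy sequence for row A with g(k) = mex{g(k−s) : s ∈ {2, 6}, s ≤ k}:
k:     0  1  2  3  4  5  6  7  8  9 10 11 12 13
g(k):  0  0  1  1  0  0  1  1  0  0  1  1  0  0
So g(13) = 0.
Grundy values for row B (subtraction set {2, 3}):
g(0) = mex{} = 0
g(1) = mex{} = 0
g(2) = mex{0} = 1
g(3) = mex{0} = 1
g(4) = mex{0,1} = 2
g(5) = mex{1} = 0
g(6) = mex{1,2} = 0
g(7) = mex{0,2} = 1
So g(7) = 1.
Build the Grundy sequence for row C with g(k) = mex{g(k−s) : s ∈ {5, 6}, s ≤ k}:
k:     0  1  2  3  4  5  6  7
g(k):  0  0  0  0  0  1  1  1
So g(7) = 1.
The value of a disjunctive sum is the nim-sum of the parts.
Combined value = 0 ⊕ 1 ⊕ 1 = 0.

0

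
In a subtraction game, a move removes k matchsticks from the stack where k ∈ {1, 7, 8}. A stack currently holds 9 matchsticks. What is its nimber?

3

Build the Grundy sequence with g(k) = mex{g(k−s) : s ∈ {1, 7, 8}, s ≤ k}:
g(0) = mex{} = 0
g(1) = mex{0} = 1
g(2) = mex{1} = 0
g(3) = mex{0} = 1
g(4) = mex{1} = 0
g(5) = mex{0} = 1
g(6) = mex{1} = 0
g(7) = mex{0} = 1
g(8) = mex{0,1} = 2
g(9) = mex{0,1,2} = 3
So g(9) = 3.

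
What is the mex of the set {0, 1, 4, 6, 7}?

2

The values 0, 1 are all present; 2 is the first non-negative integer missing from the set.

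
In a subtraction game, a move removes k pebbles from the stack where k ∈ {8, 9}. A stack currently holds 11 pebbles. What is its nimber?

Build the Grundy sequence with g(k) = mex{g(k−s) : s ∈ {8, 9}, s ≤ k}:
k:     0  1  2  3  4  5  6  7  8  9 10 11
g(k):  0  0  0  0  0  0  0  0  1  1  1  1
So g(11) = 1.

1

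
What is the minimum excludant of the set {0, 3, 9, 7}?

0 is in the set but 1 is not, so the mex is 1.

1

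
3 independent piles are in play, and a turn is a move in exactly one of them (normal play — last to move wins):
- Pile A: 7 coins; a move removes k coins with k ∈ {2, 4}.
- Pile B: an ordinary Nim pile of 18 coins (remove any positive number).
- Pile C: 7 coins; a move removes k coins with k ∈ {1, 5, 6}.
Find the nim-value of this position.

Grundy values for pile A (subtraction set {2, 4}):
k:     0  1  2  3  4  5  6  7
g(k):  0  0  1  1  2  2  0  0
So g(7) = 0.
Pile B is a plain Nim pile of size 18, so its Grundy value is 18.
Grundy values for pile C (subtraction set {1, 5, 6}):
k:     0  1  2  3  4  5  6  7
g(k):  0  1  0  1  0  1  2  3
So g(7) = 3.
By the Sprague-Grundy theorem, the Grundy value of a sum of independent games is the XOR of the component values.
Combined value = 0 ⊕ 18 ⊕ 3 = 17.

17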